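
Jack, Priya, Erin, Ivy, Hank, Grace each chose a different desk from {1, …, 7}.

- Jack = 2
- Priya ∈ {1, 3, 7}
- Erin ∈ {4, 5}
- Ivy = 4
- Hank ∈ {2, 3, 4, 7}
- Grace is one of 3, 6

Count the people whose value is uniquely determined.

Jack must be 2 (only option left). So Hank can't be 2.
Ivy's domain is down to {4}, so Ivy = 4. Remove 4 from Erin, Hank.
That leaves Erin = 5.
Determined: Jack=2, Erin=5, Ivy=4. The other people each still have more than one consistent value. That makes 3.

3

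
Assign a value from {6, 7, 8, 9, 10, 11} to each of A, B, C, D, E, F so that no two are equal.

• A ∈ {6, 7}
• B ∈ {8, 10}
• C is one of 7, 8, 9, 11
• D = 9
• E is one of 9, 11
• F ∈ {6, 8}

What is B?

10

D has just one choice, so D = 9. Eliminate 9 elsewhere: C, E.
E has just one choice, so E = 11. Eliminate 11 elsewhere: C.
The 4 still-open variables together cover exactly {6, 7, 8, 10} — 4 values for 4 variables — and 10 appears only in B's list, so B = 10.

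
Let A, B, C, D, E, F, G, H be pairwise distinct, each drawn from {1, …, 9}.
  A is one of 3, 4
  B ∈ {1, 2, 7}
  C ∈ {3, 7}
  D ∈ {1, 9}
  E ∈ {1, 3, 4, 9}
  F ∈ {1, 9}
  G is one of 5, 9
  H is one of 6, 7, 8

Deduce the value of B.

2

The 2 variables D and F are confined to {1, 9}, which locks those values in; drop them from B, E, G.
That leaves G = 5.
A and E share exactly the 2 values {3, 4}; by pigeonhole those values go to them, so strike 3, 4 from C.
That leaves C = 7. So B, H can't be 7.
So B = 2.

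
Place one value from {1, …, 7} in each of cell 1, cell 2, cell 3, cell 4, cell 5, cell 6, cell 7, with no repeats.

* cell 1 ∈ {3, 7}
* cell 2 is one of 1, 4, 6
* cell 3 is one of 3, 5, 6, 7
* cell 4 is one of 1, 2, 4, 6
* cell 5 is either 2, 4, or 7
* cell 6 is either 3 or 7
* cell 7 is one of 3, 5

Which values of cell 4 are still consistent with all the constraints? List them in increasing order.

1, 2, 4

The 2 variables cell 1 and cell 6 are confined to {3, 7}, which locks those values in; drop them from cell 3, cell 5, cell 7.
cell 7 must be 5 (only option left). Strike 5 from cell 3.
cell 3 has just one choice, so cell 3 = 6. Remove 6 from cell 2, cell 4.
No further eliminations apply; cell 4 can still be any of 1, 2, 4.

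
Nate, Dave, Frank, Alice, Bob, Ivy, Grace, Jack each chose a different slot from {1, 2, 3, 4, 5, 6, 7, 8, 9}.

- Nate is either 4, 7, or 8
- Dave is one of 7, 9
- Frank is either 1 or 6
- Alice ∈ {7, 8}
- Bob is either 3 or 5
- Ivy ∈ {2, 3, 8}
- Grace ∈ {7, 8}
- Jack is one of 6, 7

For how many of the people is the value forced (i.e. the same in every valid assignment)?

The 2 variables Alice and Grace are confined to {7, 8}, which locks those values in; drop them from Nate, Dave, Ivy, Jack.
That leaves Nate = 4.
Dave's domain is down to {9}, so Dave = 9.
That leaves Jack = 6. Eliminate 6 elsewhere: Frank.
Frank's domain is down to {1}, so Frank = 1.
Determined: Nate=4, Dave=9, Frank=1, Jack=6. The other people each still have more than one consistent value. That makes 4.

4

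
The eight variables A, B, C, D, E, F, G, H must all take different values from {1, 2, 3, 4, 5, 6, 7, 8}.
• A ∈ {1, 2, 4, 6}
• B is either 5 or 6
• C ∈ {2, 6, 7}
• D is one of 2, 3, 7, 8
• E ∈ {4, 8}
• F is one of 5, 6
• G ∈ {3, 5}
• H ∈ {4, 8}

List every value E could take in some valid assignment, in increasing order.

4, 8

The 8 variables together cover exactly {1, 2, 3, 4, 5, 6, 7, 8} — 8 values for 8 variables — and 1 appears only in A's list, so A = 1.
The 2 variables B and F are confined to {5, 6}, which locks those values in; drop them from C, G.
G's domain is down to {3}, so G = 3. So D can't be 3.
The 2 variables E and H are confined to {4, 8}, which locks those values in; drop them from D.
No further eliminations apply; E can still be any of 4, 8.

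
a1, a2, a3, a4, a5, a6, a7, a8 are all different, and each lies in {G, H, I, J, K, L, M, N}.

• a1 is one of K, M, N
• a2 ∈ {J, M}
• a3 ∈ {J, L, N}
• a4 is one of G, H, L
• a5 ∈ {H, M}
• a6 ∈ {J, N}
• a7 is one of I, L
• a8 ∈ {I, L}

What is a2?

M

The 8 variables together cover exactly {G, H, I, J, K, L, M, N} — 8 values for 8 variables — and G appears only in a4's list, so a4 = G.
The 7 still-open variables draw from only 7 values {H, I, J, K, L, M, N}, so each is used; only a5 can be H, hence a5 = H.
The 6 still-open variables together cover exactly {I, J, K, L, M, N} — 6 values for 6 variables — and K appears only in a1's list, so a1 = K.
The 5 still-open variables together cover exactly {I, J, L, M, N} — 5 values for 5 variables — and M appears only in a2's list, so a2 = M.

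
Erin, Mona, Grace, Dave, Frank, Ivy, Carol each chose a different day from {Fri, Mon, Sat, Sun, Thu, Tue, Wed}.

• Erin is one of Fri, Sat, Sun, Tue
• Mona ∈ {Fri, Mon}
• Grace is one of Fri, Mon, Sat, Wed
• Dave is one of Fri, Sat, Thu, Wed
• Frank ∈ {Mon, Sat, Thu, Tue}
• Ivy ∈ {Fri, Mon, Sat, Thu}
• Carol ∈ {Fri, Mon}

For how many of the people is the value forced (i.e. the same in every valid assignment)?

The 7 variables together cover exactly {Fri, Mon, Sat, Sun, Thu, Tue, Wed} — 7 values for 7 variables — and Sun appears only in Erin's list, so Erin = Sun.
The 6 still-open variables together cover exactly {Fri, Mon, Sat, Thu, Tue, Wed} — 6 values for 6 variables — and Tue appears only in Frank's list, so Frank = Tue.
The 2 variables Mona and Carol are confined to {Fri, Mon}, which locks those values in; drop them from Grace, Dave, Ivy.
Determined: Erin=Sun, Frank=Tue. The other people each still have more than one consistent value. That makes 2.

2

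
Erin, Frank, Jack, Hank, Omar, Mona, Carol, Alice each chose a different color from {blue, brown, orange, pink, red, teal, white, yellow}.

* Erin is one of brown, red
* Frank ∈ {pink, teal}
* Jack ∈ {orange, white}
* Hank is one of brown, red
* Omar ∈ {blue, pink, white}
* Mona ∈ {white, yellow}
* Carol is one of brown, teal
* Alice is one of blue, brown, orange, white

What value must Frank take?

pink

Among the 8 variables, yellow fits only Mona (and all 8 values in {blue, brown, orange, pink, red, teal, white, yellow} must be used), so Mona = yellow.
The 2 variables Erin and Hank are confined to {brown, red}, which locks those values in; drop them from Carol, Alice.
Carol's domain is down to {teal}, so Carol = teal. Strike teal from Frank.
So Frank = pink.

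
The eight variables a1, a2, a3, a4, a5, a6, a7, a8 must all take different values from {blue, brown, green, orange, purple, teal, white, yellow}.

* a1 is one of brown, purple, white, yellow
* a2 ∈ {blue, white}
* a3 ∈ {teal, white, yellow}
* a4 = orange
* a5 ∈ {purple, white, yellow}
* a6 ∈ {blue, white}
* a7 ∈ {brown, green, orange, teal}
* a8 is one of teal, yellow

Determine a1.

a4's domain is down to {orange}, so a4 = orange. Strike orange from a7.
The 7 still-open variables together cover exactly {blue, brown, green, purple, teal, white, yellow} — 7 values for 7 variables — and green appears only in a7's list, so a7 = green.
Among the 6 still-open variables, brown fits only a1 (and all 6 values in {blue, brown, purple, teal, white, yellow} must be used), so a1 = brown.

brown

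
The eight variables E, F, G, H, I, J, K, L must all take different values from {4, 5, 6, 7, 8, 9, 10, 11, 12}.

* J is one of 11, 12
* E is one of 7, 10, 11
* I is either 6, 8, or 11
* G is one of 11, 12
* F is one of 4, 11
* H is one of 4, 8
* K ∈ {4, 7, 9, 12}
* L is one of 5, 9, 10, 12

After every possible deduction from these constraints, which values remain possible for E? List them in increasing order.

The 2 variables G and J are confined to {11, 12}, which locks those values in; drop them from E, F, I, K, L.
That leaves F = 4. Eliminate 4 elsewhere: H, K.
H has just one choice, so H = 8. Eliminate 8 elsewhere: I.
That leaves I = 6.
No further eliminations apply; E can still be any of 7, 10.

7, 10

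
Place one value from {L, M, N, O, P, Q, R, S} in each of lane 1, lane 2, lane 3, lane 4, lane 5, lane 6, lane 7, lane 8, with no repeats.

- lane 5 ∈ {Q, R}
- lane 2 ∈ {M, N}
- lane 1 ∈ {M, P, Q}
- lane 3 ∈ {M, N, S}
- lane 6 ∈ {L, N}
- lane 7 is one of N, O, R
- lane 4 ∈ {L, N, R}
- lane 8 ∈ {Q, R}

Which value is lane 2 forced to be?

M

The 8 variables together cover exactly {L, M, N, O, P, Q, R, S} — 8 values for 8 variables — and O appears only in lane 7's list, so lane 7 = O.
The 7 still-open variables together cover exactly {L, M, N, P, Q, R, S} — 7 values for 7 variables — and P appears only in lane 1's list, so lane 1 = P.
The 6 still-open variables draw from only 6 values {L, M, N, Q, R, S}, so each is used; only lane 3 can be S, hence lane 3 = S.
Among the 5 still-open variables, M fits only lane 2 (and all 5 values in {L, M, N, Q, R} must be used), so lane 2 = M.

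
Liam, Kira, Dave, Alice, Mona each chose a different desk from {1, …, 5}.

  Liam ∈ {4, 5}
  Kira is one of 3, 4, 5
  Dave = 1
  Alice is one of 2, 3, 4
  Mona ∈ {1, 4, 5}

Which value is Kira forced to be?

Dave has just one choice, so Dave = 1. Strike 1 from Mona.
The 4 still-open variables together cover exactly {2, 3, 4, 5} — 4 values for 4 variables — and 2 appears only in Alice's list, so Alice = 2.
Among the 3 still-open variables, 3 fits only Kira (and all 3 values in {3, 4, 5} must be used), so Kira = 3.

3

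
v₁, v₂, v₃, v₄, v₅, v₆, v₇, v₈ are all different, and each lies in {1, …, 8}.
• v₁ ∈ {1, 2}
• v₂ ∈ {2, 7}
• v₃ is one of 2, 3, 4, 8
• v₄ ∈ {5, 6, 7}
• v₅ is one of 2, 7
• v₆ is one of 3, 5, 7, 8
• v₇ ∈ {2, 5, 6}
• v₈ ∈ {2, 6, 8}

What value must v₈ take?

8

The 8 variables together cover exactly {1, 2, 3, 4, 5, 6, 7, 8} — 8 values for 8 variables — and 1 appears only in v₁'s list, so v₁ = 1.
The 7 still-open variables draw from only 7 values {2, 3, 4, 5, 6, 7, 8}, so each is used; only v₃ can be 4, hence v₃ = 4.
The 6 still-open variables together cover exactly {2, 3, 5, 6, 7, 8} — 6 values for 6 variables — and 3 appears only in v₆'s list, so v₆ = 3.
The 5 still-open variables together cover exactly {2, 5, 6, 7, 8} — 5 values for 5 variables — and 8 appears only in v₈'s list, so v₈ = 8.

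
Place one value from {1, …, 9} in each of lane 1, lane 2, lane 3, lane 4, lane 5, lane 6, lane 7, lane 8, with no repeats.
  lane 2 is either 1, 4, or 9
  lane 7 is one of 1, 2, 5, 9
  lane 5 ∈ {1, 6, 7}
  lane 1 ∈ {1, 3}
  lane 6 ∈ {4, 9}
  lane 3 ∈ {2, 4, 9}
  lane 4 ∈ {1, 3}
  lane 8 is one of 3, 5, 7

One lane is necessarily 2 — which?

lane 3

Among the 8 variables, 6 fits only lane 5 (and all 8 values in {1, 2, 3, 4, 5, 6, 7, 9} must be used), so lane 5 = 6.
The 7 still-open variables together cover exactly {1, 2, 3, 4, 5, 7, 9} — 7 values for 7 variables — and 7 appears only in lane 8's list, so lane 8 = 7.
Among the 6 still-open variables, 5 fits only lane 7 (and all 6 values in {1, 2, 3, 4, 5, 9} must be used), so lane 7 = 5.
The 5 still-open variables together cover exactly {1, 2, 3, 4, 9} — 5 values for 5 variables — and 2 appears only in lane 3's list, so lane 3 = 2.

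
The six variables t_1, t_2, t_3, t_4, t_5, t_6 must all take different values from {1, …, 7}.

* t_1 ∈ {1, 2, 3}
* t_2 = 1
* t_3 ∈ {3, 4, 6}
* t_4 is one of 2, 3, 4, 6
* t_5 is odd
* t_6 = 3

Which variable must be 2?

t_1

t_2 has just one choice, so t_2 = 1. Eliminate 1 elsewhere: t_1, t_5.
t_6 must be 3 (only option left). Eliminate 3 elsewhere: t_1, t_3, t_4, t_5.
So 2 goes to t_1.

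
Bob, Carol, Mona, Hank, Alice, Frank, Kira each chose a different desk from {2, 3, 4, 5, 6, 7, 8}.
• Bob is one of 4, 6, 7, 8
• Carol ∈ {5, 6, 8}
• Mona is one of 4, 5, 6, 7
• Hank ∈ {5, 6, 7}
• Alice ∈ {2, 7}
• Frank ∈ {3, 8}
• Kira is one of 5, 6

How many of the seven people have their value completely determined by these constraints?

2

The 7 variables draw from only 7 values {2, 3, 4, 5, 6, 7, 8}, so each is used; only Alice can be 2, hence Alice = 2.
The 6 still-open variables draw from only 6 values {3, 4, 5, 6, 7, 8}, so each is used; only Frank can be 3, hence Frank = 3.
Determined: Alice=2, Frank=3. The other people each still have more than one consistent value. That makes 2.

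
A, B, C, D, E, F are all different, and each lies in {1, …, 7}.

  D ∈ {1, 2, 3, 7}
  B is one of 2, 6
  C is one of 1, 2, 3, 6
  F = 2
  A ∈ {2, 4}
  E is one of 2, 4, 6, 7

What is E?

F's domain is down to {2}, so F = 2. Remove 2 from A, B, C, D, E.
A must be 4 (only option left). Eliminate 4 elsewhere: E.
That leaves B = 6. So C, E can't be 6.
So E = 7.

7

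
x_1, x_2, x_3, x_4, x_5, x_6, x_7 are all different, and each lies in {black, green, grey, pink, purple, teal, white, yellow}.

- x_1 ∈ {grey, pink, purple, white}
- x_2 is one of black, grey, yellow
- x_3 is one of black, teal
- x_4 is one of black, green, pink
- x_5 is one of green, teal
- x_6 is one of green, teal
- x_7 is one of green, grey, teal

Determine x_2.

x_5 and x_6 share exactly the 2 values {green, teal}; by pigeonhole those values go to them, so strike green, teal from x_3, x_4, x_7.
x_3 has just one choice, so x_3 = black. Remove black from x_2, x_4.
x_4 must be pink (only option left). Strike pink from x_1.
x_7 has just one choice, so x_7 = grey. Remove grey from x_1, x_2.
So x_2 = yellow.

yellow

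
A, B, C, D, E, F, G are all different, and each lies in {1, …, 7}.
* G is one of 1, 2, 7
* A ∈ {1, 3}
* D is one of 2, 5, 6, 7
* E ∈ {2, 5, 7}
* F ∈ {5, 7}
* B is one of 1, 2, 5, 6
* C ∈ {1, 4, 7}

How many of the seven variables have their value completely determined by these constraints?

Among the 7 variables, 3 fits only A (and all 7 values in {1, 2, 3, 4, 5, 6, 7} must be used), so A = 3.
Among the 6 still-open variables, 4 fits only C (and all 6 values in {1, 2, 4, 5, 6, 7} must be used), so C = 4.
Determined: A=3, C=4. The other variables each still have more than one consistent value. That makes 2.

2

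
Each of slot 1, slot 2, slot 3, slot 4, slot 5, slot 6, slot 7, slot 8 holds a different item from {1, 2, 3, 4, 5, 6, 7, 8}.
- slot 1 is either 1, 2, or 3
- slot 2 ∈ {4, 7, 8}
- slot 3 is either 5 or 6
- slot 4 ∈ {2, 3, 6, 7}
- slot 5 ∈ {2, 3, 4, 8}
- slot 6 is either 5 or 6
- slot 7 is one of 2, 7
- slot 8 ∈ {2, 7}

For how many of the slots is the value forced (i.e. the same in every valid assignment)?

The 8 variables draw from only 8 values {1, 2, 3, 4, 5, 6, 7, 8}, so each is used; only slot 1 can be 1, hence slot 1 = 1.
The 2 variables slot 3 and slot 6 are confined to {5, 6}, which locks those values in; drop them from slot 4.
slot 7 and slot 8 between them cover only {2, 7} — a naked pair. Remove those values from slot 2, slot 4, slot 5.
slot 4 must be 3 (only option left). Strike 3 from slot 5.
Determined: slot 1=1, slot 4=3. The other slots each still have more than one consistent value. That makes 2.

2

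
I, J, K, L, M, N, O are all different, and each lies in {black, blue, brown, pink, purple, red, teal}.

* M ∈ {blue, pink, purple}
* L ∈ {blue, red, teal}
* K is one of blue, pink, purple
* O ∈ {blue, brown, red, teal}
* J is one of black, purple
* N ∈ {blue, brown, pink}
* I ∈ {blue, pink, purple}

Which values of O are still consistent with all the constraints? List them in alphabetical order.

Among the 7 variables, black fits only J (and all 7 values in {black, blue, brown, pink, purple, red, teal} must be used), so J = black.
I, K, M share exactly the 3 values {blue, pink, purple}; by pigeonhole those values go to them, so strike blue, pink, purple from L, N, O.
N has just one choice, so N = brown. Strike brown from O.
No further eliminations apply; O can still be any of red, teal.

red, teal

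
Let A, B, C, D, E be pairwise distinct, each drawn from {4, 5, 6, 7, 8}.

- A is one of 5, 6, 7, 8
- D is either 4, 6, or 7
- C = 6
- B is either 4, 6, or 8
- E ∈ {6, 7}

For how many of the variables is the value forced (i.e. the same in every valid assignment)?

C has just one choice, so C = 6. Remove 6 from A, B, D, E.
E must be 7 (only option left). Remove 7 from A, D.
D must be 4 (only option left). Remove 4 from B.
B's domain is down to {8}, so B = 8. Eliminate 8 elsewhere: A.
A's domain is down to {5}, so A = 5.
Every variable is fixed: A=5, B=8, C=6, D=4, E=7. That makes 5.

5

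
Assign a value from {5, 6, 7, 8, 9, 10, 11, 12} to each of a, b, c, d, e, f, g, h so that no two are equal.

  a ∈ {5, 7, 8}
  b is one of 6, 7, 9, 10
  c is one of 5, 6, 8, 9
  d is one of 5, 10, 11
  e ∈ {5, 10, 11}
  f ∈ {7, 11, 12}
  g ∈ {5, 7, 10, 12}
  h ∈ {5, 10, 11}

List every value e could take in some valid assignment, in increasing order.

d, e, h between them cover only {5, 10, 11} — a naked triple. Remove those values from a, b, c, f, g.
f and g share exactly the 2 values {7, 12}; by pigeonhole those values go to them, so strike 7, 12 from a, b.
a must be 8 (only option left). So c can't be 8.
No further eliminations apply; e can still be any of 5, 10, 11.

5, 10, 11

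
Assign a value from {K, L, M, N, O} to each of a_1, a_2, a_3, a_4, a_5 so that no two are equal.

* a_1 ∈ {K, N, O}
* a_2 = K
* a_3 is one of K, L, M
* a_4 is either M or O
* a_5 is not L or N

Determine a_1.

a_2 has just one choice, so a_2 = K. Strike K from a_1, a_3, a_5.
The 4 still-open variables draw from only 4 values {L, M, N, O}, so each is used; only a_3 can be L, hence a_3 = L.
Among the 3 still-open variables, N fits only a_1 (and all 3 values in {M, N, O} must be used), so a_1 = N.

N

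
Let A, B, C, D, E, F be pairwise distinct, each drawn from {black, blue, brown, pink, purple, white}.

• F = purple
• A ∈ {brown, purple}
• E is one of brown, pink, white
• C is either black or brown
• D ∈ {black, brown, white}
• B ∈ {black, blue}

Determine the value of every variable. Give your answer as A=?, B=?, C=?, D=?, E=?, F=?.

F has just one choice, so F = purple. So A can't be purple.
A must be brown (only option left). Strike brown from C, D, E.
C must be black (only option left). Strike black from B, D.
D has just one choice, so D = white. Strike white from E.
That leaves E = pink.
B must be blue (only option left).

A=brown, B=blue, C=black, D=white, E=pink, F=purple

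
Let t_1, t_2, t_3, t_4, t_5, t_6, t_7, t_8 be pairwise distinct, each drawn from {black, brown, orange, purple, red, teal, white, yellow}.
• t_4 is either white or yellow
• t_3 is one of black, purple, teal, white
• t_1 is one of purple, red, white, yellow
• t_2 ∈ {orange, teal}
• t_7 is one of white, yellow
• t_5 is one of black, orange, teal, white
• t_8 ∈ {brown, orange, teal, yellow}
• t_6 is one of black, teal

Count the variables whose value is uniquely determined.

3

The 8 variables together cover exactly {black, brown, orange, purple, red, teal, white, yellow} — 8 values for 8 variables — and brown appears only in t_8's list, so t_8 = brown.
Among the 7 still-open variables, red fits only t_1 (and all 7 values in {black, orange, purple, red, teal, white, yellow} must be used), so t_1 = red.
The 6 still-open variables together cover exactly {black, orange, purple, teal, white, yellow} — 6 values for 6 variables — and purple appears only in t_3's list, so t_3 = purple.
The 2 variables t_4 and t_7 are confined to {white, yellow}, which locks those values in; drop them from t_5.
Determined: t_1=red, t_3=purple, t_8=brown. The other variables each still have more than one consistent value. That makes 3.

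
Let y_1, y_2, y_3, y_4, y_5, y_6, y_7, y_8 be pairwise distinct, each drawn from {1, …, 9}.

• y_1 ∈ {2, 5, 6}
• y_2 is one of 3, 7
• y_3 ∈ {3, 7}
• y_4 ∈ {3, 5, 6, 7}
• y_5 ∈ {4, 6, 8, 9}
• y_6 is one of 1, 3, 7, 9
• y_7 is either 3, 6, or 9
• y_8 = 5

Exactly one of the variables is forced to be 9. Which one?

y_7

y_8 must be 5 (only option left). So y_1, y_4 can't be 5.
y_2 and y_3 between them cover only {3, 7} — a naked pair. Remove those values from y_4, y_6, y_7.
y_4's domain is down to {6}, so y_4 = 6. Strike 6 from y_1, y_5, y_7.
So 9 goes to y_7.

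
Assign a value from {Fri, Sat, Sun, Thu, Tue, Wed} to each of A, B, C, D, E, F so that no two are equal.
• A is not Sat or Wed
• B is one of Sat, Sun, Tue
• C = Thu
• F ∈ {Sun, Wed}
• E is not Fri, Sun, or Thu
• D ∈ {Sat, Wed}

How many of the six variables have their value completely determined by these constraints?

2

C must be Thu (only option left). Strike Thu from A.
Among the 5 still-open variables, Fri fits only A (and all 5 values in {Fri, Sat, Sun, Tue, Wed} must be used), so A = Fri.
Determined: A=Fri, C=Thu. The other variables each still have more than one consistent value. That makes 2.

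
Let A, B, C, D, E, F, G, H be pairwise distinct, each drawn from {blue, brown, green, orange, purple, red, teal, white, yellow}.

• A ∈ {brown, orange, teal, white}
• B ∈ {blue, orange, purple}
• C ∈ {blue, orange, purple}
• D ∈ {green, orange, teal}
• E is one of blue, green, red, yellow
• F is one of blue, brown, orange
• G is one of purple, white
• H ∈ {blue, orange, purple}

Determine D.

green

The 3 variables B, C, H are confined to {blue, orange, purple}, which locks those values in; drop them from A, D, E, F, G.
That leaves F = brown. Strike brown from A.
G's domain is down to {white}, so G = white. Strike white from A.
A must be teal (only option left). So D can't be teal.
So D = green.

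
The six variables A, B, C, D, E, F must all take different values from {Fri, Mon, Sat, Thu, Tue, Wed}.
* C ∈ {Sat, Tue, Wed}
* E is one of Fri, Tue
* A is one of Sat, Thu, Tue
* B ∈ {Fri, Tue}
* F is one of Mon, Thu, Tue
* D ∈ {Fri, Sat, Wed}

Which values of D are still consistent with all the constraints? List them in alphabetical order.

Sat, Wed

The 6 variables draw from only 6 values {Fri, Mon, Sat, Thu, Tue, Wed}, so each is used; only F can be Mon, hence F = Mon.
Among the 5 still-open variables, Thu fits only A (and all 5 values in {Fri, Sat, Thu, Tue, Wed} must be used), so A = Thu.
The 2 variables B and E are confined to {Fri, Tue}, which locks those values in; drop them from C, D.
No further eliminations apply; D can still be any of Sat, Wed.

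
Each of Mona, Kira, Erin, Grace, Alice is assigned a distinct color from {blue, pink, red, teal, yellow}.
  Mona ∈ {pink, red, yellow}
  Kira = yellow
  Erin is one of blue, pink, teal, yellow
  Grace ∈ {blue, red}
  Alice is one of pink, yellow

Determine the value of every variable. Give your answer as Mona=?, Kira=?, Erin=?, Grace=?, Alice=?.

Kira's domain is down to {yellow}, so Kira = yellow. So Mona, Erin, Alice can't be yellow.
That leaves Alice = pink. Eliminate pink elsewhere: Mona, Erin.
That leaves Mona = red. Eliminate red elsewhere: Grace.
Grace must be blue (only option left). Remove blue from Erin.
Erin has just one choice, so Erin = teal.

Mona=red, Kira=yellow, Erin=teal, Grace=blue, Alice=pink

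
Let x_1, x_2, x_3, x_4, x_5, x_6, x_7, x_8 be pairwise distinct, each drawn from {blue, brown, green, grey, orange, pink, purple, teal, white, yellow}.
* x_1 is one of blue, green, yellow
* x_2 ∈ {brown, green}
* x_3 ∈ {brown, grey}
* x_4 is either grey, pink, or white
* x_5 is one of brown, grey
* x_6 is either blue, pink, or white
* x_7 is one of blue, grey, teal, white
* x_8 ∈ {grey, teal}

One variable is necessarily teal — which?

The 8 variables together cover exactly {blue, brown, green, grey, pink, teal, white, yellow} — 8 values for 8 variables — and yellow appears only in x_1's list, so x_1 = yellow.
Among the 7 still-open variables, green fits only x_2 (and all 7 values in {blue, brown, green, grey, pink, teal, white} must be used), so x_2 = green.
x_3 and x_5 share exactly the 2 values {brown, grey}; by pigeonhole those values go to them, so strike brown, grey from x_4, x_7, x_8.
So teal goes to x_8.

x_8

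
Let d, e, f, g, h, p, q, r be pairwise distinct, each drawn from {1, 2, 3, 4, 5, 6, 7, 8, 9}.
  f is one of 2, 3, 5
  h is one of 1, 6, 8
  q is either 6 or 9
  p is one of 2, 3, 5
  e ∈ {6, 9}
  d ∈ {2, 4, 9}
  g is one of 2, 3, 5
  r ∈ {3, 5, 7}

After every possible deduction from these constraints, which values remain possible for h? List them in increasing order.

e and q share exactly the 2 values {6, 9}; by pigeonhole those values go to them, so strike 6, 9 from d, h.
f, g, p share exactly the 3 values {2, 3, 5}; by pigeonhole those values go to them, so strike 2, 3, 5 from d, r.
d's domain is down to {4}, so d = 4.
That leaves r = 7.
No further eliminations apply; h can still be any of 1, 8.

1, 8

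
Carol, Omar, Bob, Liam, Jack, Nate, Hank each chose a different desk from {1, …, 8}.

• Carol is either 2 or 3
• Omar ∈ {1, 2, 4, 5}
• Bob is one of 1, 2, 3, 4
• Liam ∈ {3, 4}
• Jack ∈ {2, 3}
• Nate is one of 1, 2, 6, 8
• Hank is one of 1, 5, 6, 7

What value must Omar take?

Carol and Jack between them cover only {2, 3} — a naked pair. Remove those values from Omar, Bob, Liam, Nate.
Liam has just one choice, so Liam = 4. Remove 4 from Omar, Bob.
Bob's domain is down to {1}, so Bob = 1. Strike 1 from Omar, Nate, Hank.
So Omar = 5.

5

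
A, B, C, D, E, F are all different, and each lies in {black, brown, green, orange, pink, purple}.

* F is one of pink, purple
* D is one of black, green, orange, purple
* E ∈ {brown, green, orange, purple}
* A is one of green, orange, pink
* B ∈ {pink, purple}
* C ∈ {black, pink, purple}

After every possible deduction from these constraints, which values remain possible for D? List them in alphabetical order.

Among the 6 variables, brown fits only E (and all 6 values in {black, brown, green, orange, pink, purple} must be used), so E = brown.
The 2 variables B and F are confined to {pink, purple}, which locks those values in; drop them from A, C, D.
C has just one choice, so C = black. Eliminate black elsewhere: D.
No further eliminations apply; D can still be any of green, orange.

green, orange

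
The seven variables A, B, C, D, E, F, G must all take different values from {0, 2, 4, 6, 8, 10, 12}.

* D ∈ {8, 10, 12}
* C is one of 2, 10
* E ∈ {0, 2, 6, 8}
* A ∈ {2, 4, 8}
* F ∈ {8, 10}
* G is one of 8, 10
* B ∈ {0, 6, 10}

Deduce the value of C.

2

Among the 7 variables, 4 fits only A (and all 7 values in {0, 2, 4, 6, 8, 10, 12} must be used), so A = 4.
Among the 6 still-open variables, 12 fits only D (and all 6 values in {0, 2, 6, 8, 10, 12} must be used), so D = 12.
F and G between them cover only {8, 10} — a naked pair. Remove those values from B, C, E.
So C = 2.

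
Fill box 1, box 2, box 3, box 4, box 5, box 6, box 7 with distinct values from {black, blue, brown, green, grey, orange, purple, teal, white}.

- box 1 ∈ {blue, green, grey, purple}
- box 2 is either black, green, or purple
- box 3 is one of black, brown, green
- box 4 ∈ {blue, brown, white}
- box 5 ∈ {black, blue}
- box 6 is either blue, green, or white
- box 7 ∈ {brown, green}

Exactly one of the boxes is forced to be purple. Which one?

The 7 variables together cover exactly {black, blue, brown, green, grey, purple, white} — 7 values for 7 variables — and grey appears only in box 1's list, so box 1 = grey.
The 6 still-open variables draw from only 6 values {black, blue, brown, green, purple, white}, so each is used; only box 2 can be purple, hence box 2 = purple.

box 2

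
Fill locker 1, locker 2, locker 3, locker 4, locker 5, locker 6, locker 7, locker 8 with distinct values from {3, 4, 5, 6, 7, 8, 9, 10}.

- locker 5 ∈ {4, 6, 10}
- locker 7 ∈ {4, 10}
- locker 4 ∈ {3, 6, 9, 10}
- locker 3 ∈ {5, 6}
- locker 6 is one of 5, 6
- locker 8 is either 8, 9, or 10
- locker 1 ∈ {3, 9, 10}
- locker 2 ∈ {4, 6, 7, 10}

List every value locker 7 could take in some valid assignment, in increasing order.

The 8 variables together cover exactly {3, 4, 5, 6, 7, 8, 9, 10} — 8 values for 8 variables — and 7 appears only in locker 2's list, so locker 2 = 7.
The 7 still-open variables together cover exactly {3, 4, 5, 6, 8, 9, 10} — 7 values for 7 variables — and 8 appears only in locker 8's list, so locker 8 = 8.
locker 3 and locker 6 between them cover only {5, 6} — a naked pair. Remove those values from locker 4, locker 5.
The 2 variables locker 5 and locker 7 are confined to {4, 10}, which locks those values in; drop them from locker 1, locker 4.
No further eliminations apply; locker 7 can still be any of 4, 10.

4, 10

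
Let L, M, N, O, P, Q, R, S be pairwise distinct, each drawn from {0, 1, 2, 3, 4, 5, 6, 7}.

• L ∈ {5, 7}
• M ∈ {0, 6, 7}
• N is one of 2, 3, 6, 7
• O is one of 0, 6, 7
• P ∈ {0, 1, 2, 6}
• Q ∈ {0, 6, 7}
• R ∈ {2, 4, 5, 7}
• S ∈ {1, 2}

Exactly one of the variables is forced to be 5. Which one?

The 8 variables draw from only 8 values {0, 1, 2, 3, 4, 5, 6, 7}, so each is used; only N can be 3, hence N = 3.
The 7 still-open variables together cover exactly {0, 1, 2, 4, 5, 6, 7} — 7 values for 7 variables — and 4 appears only in R's list, so R = 4.
Among the 6 still-open variables, 5 fits only L (and all 6 values in {0, 1, 2, 5, 6, 7} must be used), so L = 5.

L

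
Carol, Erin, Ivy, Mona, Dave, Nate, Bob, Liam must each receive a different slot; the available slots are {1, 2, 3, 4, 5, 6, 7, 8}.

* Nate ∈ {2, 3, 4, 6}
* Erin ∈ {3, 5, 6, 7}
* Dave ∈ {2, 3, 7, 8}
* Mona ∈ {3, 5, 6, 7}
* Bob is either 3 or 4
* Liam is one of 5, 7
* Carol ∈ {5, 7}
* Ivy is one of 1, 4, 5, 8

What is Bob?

4

The 8 variables together cover exactly {1, 2, 3, 4, 5, 6, 7, 8} — 8 values for 8 variables — and 1 appears only in Ivy's list, so Ivy = 1.
The 7 still-open variables together cover exactly {2, 3, 4, 5, 6, 7, 8} — 7 values for 7 variables — and 8 appears only in Dave's list, so Dave = 8.
Among the 6 still-open variables, 2 fits only Nate (and all 6 values in {2, 3, 4, 5, 6, 7} must be used), so Nate = 2.
Among the 5 still-open variables, 4 fits only Bob (and all 5 values in {3, 4, 5, 6, 7} must be used), so Bob = 4.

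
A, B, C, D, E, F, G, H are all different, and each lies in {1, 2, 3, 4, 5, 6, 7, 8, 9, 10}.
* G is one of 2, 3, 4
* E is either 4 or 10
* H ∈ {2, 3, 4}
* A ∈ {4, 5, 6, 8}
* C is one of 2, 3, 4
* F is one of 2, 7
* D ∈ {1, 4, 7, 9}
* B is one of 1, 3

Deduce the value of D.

9

C, G, H share exactly the 3 values {2, 3, 4}; by pigeonhole those values go to them, so strike 2, 3, 4 from A, B, D, E, F.
B must be 1 (only option left). Remove 1 from D.
That leaves E = 10.
F's domain is down to {7}, so F = 7. Remove 7 from D.
So D = 9.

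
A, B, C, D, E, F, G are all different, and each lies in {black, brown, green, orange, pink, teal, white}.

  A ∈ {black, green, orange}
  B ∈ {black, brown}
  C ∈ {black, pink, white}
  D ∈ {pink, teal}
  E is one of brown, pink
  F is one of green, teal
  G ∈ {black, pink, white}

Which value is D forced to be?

teal

The 7 variables together cover exactly {black, brown, green, orange, pink, teal, white} — 7 values for 7 variables — and orange appears only in A's list, so A = orange.
The 6 still-open variables together cover exactly {black, brown, green, pink, teal, white} — 6 values for 6 variables — and green appears only in F's list, so F = green.
The 5 still-open variables draw from only 5 values {black, brown, pink, teal, white}, so each is used; only D can be teal, hence D = teal.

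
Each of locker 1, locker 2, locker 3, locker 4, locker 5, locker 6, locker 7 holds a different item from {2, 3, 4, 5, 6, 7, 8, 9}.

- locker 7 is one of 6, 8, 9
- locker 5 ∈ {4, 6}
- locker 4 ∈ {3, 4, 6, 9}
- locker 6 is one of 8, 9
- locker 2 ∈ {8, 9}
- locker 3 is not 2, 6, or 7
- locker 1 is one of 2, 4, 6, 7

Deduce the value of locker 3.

5

locker 2 and locker 6 share exactly the 2 values {8, 9}; by pigeonhole those values go to them, so strike 8, 9 from locker 3, locker 4, locker 7.
locker 7's domain is down to {6}, so locker 7 = 6. Remove 6 from locker 1, locker 4, locker 5.
locker 5 must be 4 (only option left). Strike 4 from locker 1, locker 3, locker 4.
locker 4 has just one choice, so locker 4 = 3. Strike 3 from locker 3.
So locker 3 = 5.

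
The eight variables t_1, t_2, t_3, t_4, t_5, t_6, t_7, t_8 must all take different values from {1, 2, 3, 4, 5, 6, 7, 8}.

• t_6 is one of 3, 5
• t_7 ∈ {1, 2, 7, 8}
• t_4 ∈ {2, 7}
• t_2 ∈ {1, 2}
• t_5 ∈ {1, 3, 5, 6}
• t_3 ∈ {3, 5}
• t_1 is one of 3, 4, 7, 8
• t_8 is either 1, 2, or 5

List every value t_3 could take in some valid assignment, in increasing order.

3, 5

Among the 8 variables, 4 fits only t_1 (and all 8 values in {1, 2, 3, 4, 5, 6, 7, 8} must be used), so t_1 = 4.
The 7 still-open variables together cover exactly {1, 2, 3, 5, 6, 7, 8} — 7 values for 7 variables — and 6 appears only in t_5's list, so t_5 = 6.
The 6 still-open variables together cover exactly {1, 2, 3, 5, 7, 8} — 6 values for 6 variables — and 8 appears only in t_7's list, so t_7 = 8.
The 5 still-open variables draw from only 5 values {1, 2, 3, 5, 7}, so each is used; only t_4 can be 7, hence t_4 = 7.
The 2 variables t_3 and t_6 are confined to {3, 5}, which locks those values in; drop them from t_8.
No further eliminations apply; t_3 can still be any of 3, 5.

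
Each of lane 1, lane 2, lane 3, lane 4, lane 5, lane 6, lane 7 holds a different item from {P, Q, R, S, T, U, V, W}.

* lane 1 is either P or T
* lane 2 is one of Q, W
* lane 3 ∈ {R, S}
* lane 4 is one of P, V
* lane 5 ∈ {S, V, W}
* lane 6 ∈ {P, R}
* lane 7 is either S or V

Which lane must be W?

Among the 7 variables, Q fits only lane 2 (and all 7 values in {P, Q, R, S, T, V, W} must be used), so lane 2 = Q.
The 6 still-open variables draw from only 6 values {P, R, S, T, V, W}, so each is used; only lane 1 can be T, hence lane 1 = T.
The 5 still-open variables draw from only 5 values {P, R, S, V, W}, so each is used; only lane 5 can be W, hence lane 5 = W.

lane 5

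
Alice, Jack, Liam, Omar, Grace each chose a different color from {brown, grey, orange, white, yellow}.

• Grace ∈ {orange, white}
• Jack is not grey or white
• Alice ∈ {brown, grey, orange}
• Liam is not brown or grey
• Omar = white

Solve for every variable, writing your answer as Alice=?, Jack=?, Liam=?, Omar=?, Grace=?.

Omar must be white (only option left). Strike white from Liam, Grace.
That leaves Grace = orange. Strike orange from Alice, Jack, Liam.
Liam must be yellow (only option left). Strike yellow from Jack.
Jack has just one choice, so Jack = brown. Remove brown from Alice.
Alice must be grey (only option left).

Alice=grey, Jack=brown, Liam=yellow, Omar=white, Grace=orange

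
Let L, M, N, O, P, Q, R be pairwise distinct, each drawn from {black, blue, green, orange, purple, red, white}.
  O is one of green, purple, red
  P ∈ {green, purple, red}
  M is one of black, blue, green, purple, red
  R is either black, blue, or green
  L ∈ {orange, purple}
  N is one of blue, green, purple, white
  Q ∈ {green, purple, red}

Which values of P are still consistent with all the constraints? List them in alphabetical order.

The 7 variables draw from only 7 values {black, blue, green, orange, purple, red, white}, so each is used; only L can be orange, hence L = orange.
Among the 6 still-open variables, white fits only N (and all 6 values in {black, blue, green, purple, red, white} must be used), so N = white.
O, P, Q between them cover only {green, purple, red} — a naked triple. Remove those values from M, R.
No further eliminations apply; P can still be any of green, purple, red.

green, purple, red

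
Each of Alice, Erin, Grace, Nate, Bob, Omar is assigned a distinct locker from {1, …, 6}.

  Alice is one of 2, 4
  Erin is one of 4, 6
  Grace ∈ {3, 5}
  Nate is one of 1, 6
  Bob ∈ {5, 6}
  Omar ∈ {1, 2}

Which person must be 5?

Bob

The 6 variables together cover exactly {1, 2, 3, 4, 5, 6} — 6 values for 6 variables — and 3 appears only in Grace's list, so Grace = 3.
The 5 still-open variables together cover exactly {1, 2, 4, 5, 6} — 5 values for 5 variables — and 5 appears only in Bob's list, so Bob = 5.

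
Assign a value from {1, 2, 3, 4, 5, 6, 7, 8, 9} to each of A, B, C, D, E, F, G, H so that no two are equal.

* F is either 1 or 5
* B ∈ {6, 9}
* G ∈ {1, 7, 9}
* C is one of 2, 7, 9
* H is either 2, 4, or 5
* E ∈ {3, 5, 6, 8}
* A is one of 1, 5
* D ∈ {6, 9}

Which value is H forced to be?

A and F share exactly the 2 values {1, 5}; by pigeonhole those values go to them, so strike 1, 5 from E, G, H.
The 2 variables B and D are confined to {6, 9}, which locks those values in; drop them from C, E, G.
G has just one choice, so G = 7. Strike 7 from C.
C must be 2 (only option left). Eliminate 2 elsewhere: H.
So H = 4.

4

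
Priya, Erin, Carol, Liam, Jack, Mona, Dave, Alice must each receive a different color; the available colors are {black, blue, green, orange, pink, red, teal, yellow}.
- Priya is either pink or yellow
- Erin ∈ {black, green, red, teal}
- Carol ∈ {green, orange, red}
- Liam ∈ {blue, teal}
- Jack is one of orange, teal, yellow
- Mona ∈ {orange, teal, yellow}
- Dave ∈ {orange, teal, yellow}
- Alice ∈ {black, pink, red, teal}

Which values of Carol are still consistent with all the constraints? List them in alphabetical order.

The 8 variables draw from only 8 values {black, blue, green, orange, pink, red, teal, yellow}, so each is used; only Liam can be blue, hence Liam = blue.
Jack, Mona, Dave between them cover only {orange, teal, yellow} — a naked triple. Remove those values from Priya, Erin, Carol, Alice.
That leaves Priya = pink. Remove pink from Alice.
No further eliminations apply; Carol can still be any of green, red.

green, red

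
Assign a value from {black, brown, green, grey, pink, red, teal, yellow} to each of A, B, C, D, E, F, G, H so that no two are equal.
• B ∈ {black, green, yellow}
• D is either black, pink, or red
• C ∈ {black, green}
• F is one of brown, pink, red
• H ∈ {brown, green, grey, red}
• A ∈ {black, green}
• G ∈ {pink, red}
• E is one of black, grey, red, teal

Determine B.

Among the 8 variables, teal fits only E (and all 8 values in {black, brown, green, grey, pink, red, teal, yellow} must be used), so E = teal.
The 7 still-open variables draw from only 7 values {black, brown, green, grey, pink, red, yellow}, so each is used; only H can be grey, hence H = grey.
Among the 6 still-open variables, brown fits only F (and all 6 values in {black, brown, green, pink, red, yellow} must be used), so F = brown.
The 5 still-open variables draw from only 5 values {black, green, pink, red, yellow}, so each is used; only B can be yellow, hence B = yellow.

yellow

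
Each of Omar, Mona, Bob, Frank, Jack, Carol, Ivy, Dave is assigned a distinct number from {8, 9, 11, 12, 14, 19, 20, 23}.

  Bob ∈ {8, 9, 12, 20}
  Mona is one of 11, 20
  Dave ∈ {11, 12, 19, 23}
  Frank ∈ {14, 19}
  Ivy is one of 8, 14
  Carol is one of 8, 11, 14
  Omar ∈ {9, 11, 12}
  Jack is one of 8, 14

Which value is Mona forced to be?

Among the 8 variables, 23 fits only Dave (and all 8 values in {8, 9, 11, 12, 14, 19, 20, 23} must be used), so Dave = 23.
The 7 still-open variables draw from only 7 values {8, 9, 11, 12, 14, 19, 20}, so each is used; only Frank can be 19, hence Frank = 19.
Jack and Ivy share exactly the 2 values {8, 14}; by pigeonhole those values go to them, so strike 8, 14 from Bob, Carol.
Carol must be 11 (only option left). So Omar, Mona can't be 11.
So Mona = 20.

20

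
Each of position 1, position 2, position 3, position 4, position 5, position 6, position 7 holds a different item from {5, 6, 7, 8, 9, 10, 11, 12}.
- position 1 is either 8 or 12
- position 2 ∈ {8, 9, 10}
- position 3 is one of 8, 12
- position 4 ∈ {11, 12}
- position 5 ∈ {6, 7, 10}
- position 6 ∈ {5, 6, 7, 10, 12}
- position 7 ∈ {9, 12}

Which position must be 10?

position 2

position 1 and position 3 share exactly the 2 values {8, 12}; by pigeonhole those values go to them, so strike 8, 12 from position 2, position 4, position 6, position 7.
That leaves position 4 = 11.
position 7 has just one choice, so position 7 = 9. Remove 9 from position 2.
So 10 goes to position 2.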